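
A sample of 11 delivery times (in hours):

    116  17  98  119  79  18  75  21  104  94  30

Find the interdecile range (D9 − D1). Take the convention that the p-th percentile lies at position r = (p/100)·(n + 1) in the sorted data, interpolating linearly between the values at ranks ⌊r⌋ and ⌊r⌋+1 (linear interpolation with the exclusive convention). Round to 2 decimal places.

101.20

Sorted: 17, 18, 21, 30, 75, 79, 94, 98, 104, 116, 119.
n = 11.
P10: r = 1.2; ranks 1–2 are 17, 18; interpolating gives 17.2.
P90: r = 10.8; ranks 10–11 are 116, 119; interpolating gives 118.4.
Difference: 118.4 − 17.2 = 101.2.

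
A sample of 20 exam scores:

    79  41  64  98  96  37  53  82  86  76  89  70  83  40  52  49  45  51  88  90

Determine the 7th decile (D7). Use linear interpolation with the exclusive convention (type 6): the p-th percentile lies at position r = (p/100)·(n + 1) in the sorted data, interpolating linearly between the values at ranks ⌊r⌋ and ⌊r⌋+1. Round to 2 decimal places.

Sorted: 37, 40, 41, 45, 49, 51, 52, 53, 64, 70, 76, 79, 82, 83, 86, 88, 89, 90, 96, 98.
n = 20.
r = (70/100)·(20 + 1) = 14.7.
Rank 14 is 83 and rank 15 is 86.
Interpolate: 83 + 0.7·(86 − 83) = 83 + 0.7·3 = 85.1.

85.10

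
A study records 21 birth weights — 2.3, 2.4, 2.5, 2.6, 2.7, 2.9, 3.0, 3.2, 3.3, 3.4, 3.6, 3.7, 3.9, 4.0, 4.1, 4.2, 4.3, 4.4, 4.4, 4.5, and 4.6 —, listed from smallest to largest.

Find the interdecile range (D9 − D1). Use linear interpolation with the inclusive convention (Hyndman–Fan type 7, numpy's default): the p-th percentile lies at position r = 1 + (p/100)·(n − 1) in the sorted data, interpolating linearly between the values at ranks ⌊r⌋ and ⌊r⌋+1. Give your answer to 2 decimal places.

n = 21.
P10: r = 3 (integer) → 2.5.
P90: r = 19 (integer) → 4.4.
Difference: 4.4 − 2.5 = 1.9.

1.90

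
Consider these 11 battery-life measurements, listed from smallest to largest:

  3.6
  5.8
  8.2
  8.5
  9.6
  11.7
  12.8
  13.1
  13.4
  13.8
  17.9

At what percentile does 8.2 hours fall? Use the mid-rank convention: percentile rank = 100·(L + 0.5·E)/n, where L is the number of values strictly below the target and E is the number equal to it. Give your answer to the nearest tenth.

Count below 8.2: L = 2; count equal: E = 1; n = 11.
Percentile rank = 100·(2 + 0.5·1)/11 = 100·2.5/11 = 22.73.

22.7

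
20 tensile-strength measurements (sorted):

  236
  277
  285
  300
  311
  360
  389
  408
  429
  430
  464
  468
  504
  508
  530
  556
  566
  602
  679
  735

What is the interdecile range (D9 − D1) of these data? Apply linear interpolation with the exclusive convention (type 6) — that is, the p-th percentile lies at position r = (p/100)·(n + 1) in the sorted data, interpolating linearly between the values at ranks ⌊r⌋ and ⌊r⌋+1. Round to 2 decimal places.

n = 20.
P10: r = 2.1; ranks 2–3 are 277, 285; interpolating gives 277.8.
P90: r = 18.9; ranks 18–19 are 602, 679; interpolating gives 671.3.
Difference: 671.3 − 277.8 = 393.5.

393.50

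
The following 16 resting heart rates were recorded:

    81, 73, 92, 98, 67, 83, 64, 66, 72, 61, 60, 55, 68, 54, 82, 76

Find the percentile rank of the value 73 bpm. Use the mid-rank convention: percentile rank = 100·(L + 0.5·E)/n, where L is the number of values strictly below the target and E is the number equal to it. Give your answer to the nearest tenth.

Sorted: 54, 55, 60, 61, 64, 66, 67, 68, 72, 73, 76, 81, 82, 83, 92, 98.
Count below 73: L = 9; count equal: E = 1; n = 16.
Percentile rank = 100·(9 + 0.5·1)/16 = 100·9.5/16 = 59.38.

59.4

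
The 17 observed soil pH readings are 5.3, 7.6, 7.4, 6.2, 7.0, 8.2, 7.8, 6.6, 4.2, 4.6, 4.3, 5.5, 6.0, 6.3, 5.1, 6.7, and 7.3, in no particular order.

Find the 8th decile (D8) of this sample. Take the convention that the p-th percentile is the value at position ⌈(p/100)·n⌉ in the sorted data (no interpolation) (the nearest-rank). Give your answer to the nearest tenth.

7.4

Sorted: 4.2, 4.3, 4.6, 5.1, 5.3, 5.5, 6.0, 6.2, 6.3, 6.6, 6.7, 7.0, 7.3, 7.4, 7.6, 7.8, 8.2.
n = 17.
Position = ⌈80/100 · 17⌉ = ⌈13.6⌉ = 14.
The value at rank 14 is 7.4.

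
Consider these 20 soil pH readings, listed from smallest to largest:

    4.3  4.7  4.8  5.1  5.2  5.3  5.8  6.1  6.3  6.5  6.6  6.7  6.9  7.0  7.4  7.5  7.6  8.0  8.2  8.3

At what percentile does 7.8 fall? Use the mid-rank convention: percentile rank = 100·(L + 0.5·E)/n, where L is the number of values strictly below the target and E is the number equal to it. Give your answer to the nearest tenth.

Count below 7.8: L = 17; count equal: E = 0; n = 20.
Percentile rank = 100·(17 + 0.5·0)/20 = 100·17/20 = 85.

85.0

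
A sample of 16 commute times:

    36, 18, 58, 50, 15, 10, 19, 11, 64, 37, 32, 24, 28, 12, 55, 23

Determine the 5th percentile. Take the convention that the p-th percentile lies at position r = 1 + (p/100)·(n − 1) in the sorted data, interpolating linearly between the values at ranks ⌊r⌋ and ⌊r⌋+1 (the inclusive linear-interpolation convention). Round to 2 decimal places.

Sorted: 10, 11, 12, 15, 18, 19, 23, 24, 28, 32, 36, 37, 50, 55, 58, 64.
n = 16.
r = 1 + (5/100)·(16 − 1) = 1 + 0.75 = 1.75.
Rank 1 is 10 and rank 2 is 11.
Interpolate: 10 + 0.75·(11 − 10) = 10 + 0.75·1 = 10.75.

10.75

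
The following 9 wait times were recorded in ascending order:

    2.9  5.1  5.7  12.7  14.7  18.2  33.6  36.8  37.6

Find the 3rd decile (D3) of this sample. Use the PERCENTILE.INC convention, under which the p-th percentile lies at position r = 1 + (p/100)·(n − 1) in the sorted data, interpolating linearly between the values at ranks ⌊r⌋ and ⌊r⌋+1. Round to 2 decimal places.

n = 9.
r = 1 + (30/100)·(9 − 1) = 1 + 2.4 = 3.4.
Rank 3 is 5.7 and rank 4 is 12.7.
Interpolate: 5.7 + 0.4·(12.7 − 5.7) = 5.7 + 0.4·7 = 8.5.

8.50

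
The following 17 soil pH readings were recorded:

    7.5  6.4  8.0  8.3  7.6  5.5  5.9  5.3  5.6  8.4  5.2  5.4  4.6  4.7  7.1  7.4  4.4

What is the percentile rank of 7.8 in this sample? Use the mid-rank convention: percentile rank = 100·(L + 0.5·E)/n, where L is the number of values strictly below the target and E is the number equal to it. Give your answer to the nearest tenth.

Sorted: 4.4, 4.6, 4.7, 5.2, 5.3, 5.4, 5.5, 5.6, 5.9, 6.4, 7.1, 7.4, 7.5, 7.6, 8.0, 8.3, 8.4.
Count below 7.8: L = 14; count equal: E = 0; n = 17.
Percentile rank = 100·(14 + 0.5·0)/17 = 100·14/17 = 82.35.

82.4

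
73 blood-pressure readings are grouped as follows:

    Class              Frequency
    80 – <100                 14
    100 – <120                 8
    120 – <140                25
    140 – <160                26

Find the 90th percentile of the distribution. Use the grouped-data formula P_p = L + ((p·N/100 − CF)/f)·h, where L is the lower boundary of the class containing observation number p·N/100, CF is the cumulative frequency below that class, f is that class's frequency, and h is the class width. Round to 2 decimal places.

154.38

N = 73; target position k = 90/100 · 73 = 65.7.
Cumulative frequencies: 14, 22, 47, 73.
Observation 65.7 falls in the class 140 – <160.
L = 140, CF = 47, f = 26, h = 20.
P90 = 140 + ((65.7 − 47)/26)·20 = 140 + 14.3846 = 154.385.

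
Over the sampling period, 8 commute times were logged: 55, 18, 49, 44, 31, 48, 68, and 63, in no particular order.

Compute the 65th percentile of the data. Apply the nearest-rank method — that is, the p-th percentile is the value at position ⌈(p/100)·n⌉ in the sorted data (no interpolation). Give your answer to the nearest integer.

55

Sorted: 18, 31, 44, 48, 49, 55, 63, 68.
n = 8.
Position = ⌈65/100 · 8⌉ = ⌈5.2⌉ = 6.
The value at rank 6 is 55.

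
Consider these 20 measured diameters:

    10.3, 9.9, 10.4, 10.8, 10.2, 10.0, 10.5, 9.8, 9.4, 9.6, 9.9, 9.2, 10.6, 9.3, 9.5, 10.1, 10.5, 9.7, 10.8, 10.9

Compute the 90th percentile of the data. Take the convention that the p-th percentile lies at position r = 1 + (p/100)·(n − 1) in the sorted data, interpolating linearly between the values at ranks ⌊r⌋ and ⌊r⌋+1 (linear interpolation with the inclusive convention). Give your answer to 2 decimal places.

10.80

Sorted: 9.2, 9.3, 9.4, 9.5, 9.6, 9.7, 9.8, 9.9, 9.9, 10.0, 10.1, 10.2, 10.3, 10.4, 10.5, 10.5, 10.6, 10.8, 10.8, 10.9.
n = 20.
r = 1 + (90/100)·(20 − 1) = 1 + 17.1 = 18.1.
Rank 18 is 10.8 and rank 19 is 10.8.
Interpolate: 10.8 + 0.1·(10.8 − 10.8) = 10.8 + 0.1·0 = 10.8.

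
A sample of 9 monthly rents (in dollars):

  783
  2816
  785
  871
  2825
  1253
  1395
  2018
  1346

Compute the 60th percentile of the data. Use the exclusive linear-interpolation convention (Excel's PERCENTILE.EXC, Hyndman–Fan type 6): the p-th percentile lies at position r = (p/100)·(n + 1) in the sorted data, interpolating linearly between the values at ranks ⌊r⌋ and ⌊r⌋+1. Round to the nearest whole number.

Sorted: 783, 785, 871, 1253, 1346, 1395, 2018, 2816, 2825.
n = 9.
r = (60/100)·(9 + 1) = 6.
r is an integer, so P60 is the value at rank 6: 1395.

1395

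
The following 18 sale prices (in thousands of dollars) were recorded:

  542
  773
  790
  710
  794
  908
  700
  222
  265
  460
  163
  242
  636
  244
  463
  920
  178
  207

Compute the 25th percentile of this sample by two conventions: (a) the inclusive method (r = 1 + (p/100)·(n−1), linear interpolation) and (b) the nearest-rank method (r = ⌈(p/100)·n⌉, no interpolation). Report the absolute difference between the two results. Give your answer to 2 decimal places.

0.50

Sorted: 163, 178, 207, 222, 242, 244, 265, 460, 463, 542, 636, 700, 710, 773, 790, 794, 908, 920.
n = 18.
(a) r = 5.25; between ranks 5 (242) and 6 (244): 242.5.
(b) the nearest-rank method: rank 5 → 242.
|242.5 − 242| = 0.5.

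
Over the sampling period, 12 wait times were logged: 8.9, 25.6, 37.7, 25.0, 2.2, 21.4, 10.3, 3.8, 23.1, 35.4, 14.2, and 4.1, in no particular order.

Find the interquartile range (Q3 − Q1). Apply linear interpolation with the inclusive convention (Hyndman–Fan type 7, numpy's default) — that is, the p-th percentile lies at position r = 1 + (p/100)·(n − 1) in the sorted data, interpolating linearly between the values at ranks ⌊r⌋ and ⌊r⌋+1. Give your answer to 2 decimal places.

17.45

Sorted: 2.2, 3.8, 4.1, 8.9, 10.3, 14.2, 21.4, 23.1, 25.0, 25.6, 35.4, 37.7.
n = 12.
P25: r = 3.75; ranks 3–4 are 4.1, 8.9; interpolating gives 7.7.
P75: r = 9.25; ranks 9–10 are 25.0, 25.6; interpolating gives 25.15.
Difference: 25.15 − 7.7 = 17.45.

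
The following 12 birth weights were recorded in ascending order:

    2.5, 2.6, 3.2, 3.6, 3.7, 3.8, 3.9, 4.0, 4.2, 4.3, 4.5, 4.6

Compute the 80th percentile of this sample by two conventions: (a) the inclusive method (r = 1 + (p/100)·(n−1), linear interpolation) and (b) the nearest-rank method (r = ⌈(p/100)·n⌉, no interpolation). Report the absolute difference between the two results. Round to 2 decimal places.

0.02

n = 12.
(a) r = 9.8; between ranks 9 (4.2) and 10 (4.3): 4.28.
(b) the nearest-rank method: rank 10 → 4.3.
|4.28 − 4.3| = 0.02.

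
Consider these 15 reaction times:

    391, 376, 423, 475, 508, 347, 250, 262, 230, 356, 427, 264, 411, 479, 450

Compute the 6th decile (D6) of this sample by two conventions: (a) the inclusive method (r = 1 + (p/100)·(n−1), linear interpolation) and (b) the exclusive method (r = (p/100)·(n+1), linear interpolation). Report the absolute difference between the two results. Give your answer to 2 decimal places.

Sorted: 230, 250, 262, 264, 347, 356, 376, 391, 411, 423, 427, 450, 475, 479, 508.
n = 15.
(a) r = 9.4; between ranks 9 (411) and 10 (423): 415.8.
(b) r = 9.6; between ranks 9 (411) and 10 (423): 418.2.
|415.8 − 418.2| = 2.4.

2.40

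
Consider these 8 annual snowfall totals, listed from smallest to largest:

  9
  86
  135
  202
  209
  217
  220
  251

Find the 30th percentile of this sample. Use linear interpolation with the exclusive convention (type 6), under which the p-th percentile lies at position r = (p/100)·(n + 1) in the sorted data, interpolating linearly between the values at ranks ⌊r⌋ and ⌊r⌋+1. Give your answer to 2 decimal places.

120.30

n = 8.
r = (30/100)·(8 + 1) = 2.7.
Rank 2 is 86 and rank 3 is 135.
Interpolate: 86 + 0.7·(135 − 86) = 86 + 0.7·49 = 120.3.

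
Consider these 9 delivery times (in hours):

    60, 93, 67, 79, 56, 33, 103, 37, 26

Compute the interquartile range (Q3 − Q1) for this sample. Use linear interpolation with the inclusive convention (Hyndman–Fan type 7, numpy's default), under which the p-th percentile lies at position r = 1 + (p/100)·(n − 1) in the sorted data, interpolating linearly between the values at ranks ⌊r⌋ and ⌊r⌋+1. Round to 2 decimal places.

Sorted: 26, 33, 37, 56, 60, 67, 79, 93, 103.
n = 9.
P25: r = 3 (integer) → 37.
P75: r = 7 (integer) → 79.
Difference: 79 − 37 = 42.

42.00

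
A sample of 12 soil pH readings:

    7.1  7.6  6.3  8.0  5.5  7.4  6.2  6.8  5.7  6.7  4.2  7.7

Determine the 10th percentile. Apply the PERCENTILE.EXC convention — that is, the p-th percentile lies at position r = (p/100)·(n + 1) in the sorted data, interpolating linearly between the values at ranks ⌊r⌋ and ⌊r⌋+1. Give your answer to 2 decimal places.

4.59

Sorted: 4.2, 5.5, 5.7, 6.2, 6.3, 6.7, 6.8, 7.1, 7.4, 7.6, 7.7, 8.0.
n = 12.
r = (10/100)·(12 + 1) = 1.3.
Rank 1 is 4.2 and rank 2 is 5.5.
Interpolate: 4.2 + 0.3·(5.5 − 4.2) = 4.2 + 0.3·1.3 = 4.59.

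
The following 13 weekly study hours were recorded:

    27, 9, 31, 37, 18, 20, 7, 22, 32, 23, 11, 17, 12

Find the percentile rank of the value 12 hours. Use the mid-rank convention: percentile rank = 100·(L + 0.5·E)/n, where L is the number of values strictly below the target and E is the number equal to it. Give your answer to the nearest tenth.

26.9

Sorted: 7, 9, 11, 12, 17, 18, 20, 22, 23, 27, 31, 32, 37.
Count below 12: L = 3; count equal: E = 1; n = 13.
Percentile rank = 100·(3 + 0.5·1)/13 = 100·3.5/13 = 26.92.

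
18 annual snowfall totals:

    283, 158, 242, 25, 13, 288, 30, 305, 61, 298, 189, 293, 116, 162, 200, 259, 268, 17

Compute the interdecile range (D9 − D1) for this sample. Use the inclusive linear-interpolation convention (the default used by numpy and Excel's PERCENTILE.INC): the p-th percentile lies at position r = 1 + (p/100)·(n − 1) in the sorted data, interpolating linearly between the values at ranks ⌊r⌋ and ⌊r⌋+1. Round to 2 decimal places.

Sorted: 13, 17, 25, 30, 61, 116, 158, 162, 189, 200, 242, 259, 268, 283, 288, 293, 298, 305.
n = 18.
P10: r = 2.7; ranks 2–3 are 17, 25; interpolating gives 22.6.
P90: r = 16.3; ranks 16–17 are 293, 298; interpolating gives 294.5.
Difference: 294.5 − 22.6 = 271.9.

271.90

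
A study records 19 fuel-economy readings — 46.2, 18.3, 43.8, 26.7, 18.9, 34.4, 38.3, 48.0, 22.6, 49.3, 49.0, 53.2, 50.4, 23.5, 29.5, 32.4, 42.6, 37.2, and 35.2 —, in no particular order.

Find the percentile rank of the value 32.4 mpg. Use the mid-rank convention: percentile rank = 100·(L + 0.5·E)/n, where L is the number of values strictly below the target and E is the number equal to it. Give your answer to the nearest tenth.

Sorted: 18.3, 18.9, 22.6, 23.5, 26.7, 29.5, 32.4, 34.4, 35.2, 37.2, 38.3, 42.6, 43.8, 46.2, 48.0, 49.0, 49.3, 50.4, 53.2.
Count below 32.4: L = 6; count equal: E = 1; n = 19.
Percentile rank = 100·(6 + 0.5·1)/19 = 100·6.5/19 = 34.21.

34.2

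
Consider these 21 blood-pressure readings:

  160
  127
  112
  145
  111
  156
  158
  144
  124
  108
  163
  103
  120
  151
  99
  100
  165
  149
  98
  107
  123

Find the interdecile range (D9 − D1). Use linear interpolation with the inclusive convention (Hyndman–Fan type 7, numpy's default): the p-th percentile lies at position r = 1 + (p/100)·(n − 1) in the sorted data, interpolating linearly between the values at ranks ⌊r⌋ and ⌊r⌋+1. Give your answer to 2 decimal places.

60.00

Sorted: 98, 99, 100, 103, 107, 108, 111, 112, 120, 123, 124, 127, 144, 145, 149, 151, 156, 158, 160, 163, 165.
n = 21.
P10: r = 3 (integer) → 100.
P90: r = 19 (integer) → 160.
Difference: 160 − 100 = 60.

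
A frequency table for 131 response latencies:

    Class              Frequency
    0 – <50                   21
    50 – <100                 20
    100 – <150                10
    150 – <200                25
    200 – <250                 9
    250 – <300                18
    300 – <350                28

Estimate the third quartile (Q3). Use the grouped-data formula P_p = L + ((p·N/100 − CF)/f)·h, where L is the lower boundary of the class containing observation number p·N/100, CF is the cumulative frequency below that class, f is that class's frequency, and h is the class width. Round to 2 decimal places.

286.81

N = 131; target position k = 75/100 · 131 = 98.25.
Cumulative frequencies: 21, 41, 51, 76, 85, 103, 131.
Observation 98.25 falls in the class 250 – <300.
L = 250, CF = 85, f = 18, h = 50.
P75 = 250 + ((98.25 − 85)/18)·50 = 250 + 36.8056 = 286.806.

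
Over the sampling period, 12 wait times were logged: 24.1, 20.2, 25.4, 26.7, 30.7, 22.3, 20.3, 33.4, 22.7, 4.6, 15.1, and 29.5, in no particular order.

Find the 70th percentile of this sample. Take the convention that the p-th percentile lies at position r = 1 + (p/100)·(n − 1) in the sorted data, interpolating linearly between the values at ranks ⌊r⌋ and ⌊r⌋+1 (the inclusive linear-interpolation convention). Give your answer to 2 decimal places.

26.31

Sorted: 4.6, 15.1, 20.2, 20.3, 22.3, 22.7, 24.1, 25.4, 26.7, 29.5, 30.7, 33.4.
n = 12.
r = 1 + (70/100)·(12 − 1) = 1 + 7.7 = 8.7.
Rank 8 is 25.4 and rank 9 is 26.7.
Interpolate: 25.4 + 0.7·(26.7 − 25.4) = 25.4 + 0.7·1.3 = 26.31.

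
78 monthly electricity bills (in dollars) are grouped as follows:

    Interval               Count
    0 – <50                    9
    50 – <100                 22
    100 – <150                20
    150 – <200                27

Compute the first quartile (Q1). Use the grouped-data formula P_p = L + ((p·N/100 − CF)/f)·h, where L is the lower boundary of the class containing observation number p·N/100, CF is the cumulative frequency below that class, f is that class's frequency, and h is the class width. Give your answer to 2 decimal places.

73.86

N = 78; target position k = 25/100 · 78 = 19.5.
Cumulative frequencies: 9, 31, 51, 78.
Observation 19.5 falls in the class 50 – <100.
L = 50, CF = 9, f = 22, h = 50.
P25 = 50 + ((19.5 − 9)/22)·50 = 50 + 23.8636 = 73.8636.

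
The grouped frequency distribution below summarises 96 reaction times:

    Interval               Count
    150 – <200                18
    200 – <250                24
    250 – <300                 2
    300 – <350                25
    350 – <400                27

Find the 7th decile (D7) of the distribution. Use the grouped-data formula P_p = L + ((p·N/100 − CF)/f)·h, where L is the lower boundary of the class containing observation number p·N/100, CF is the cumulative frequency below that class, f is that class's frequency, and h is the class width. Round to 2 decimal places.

N = 96; target position k = 70/100 · 96 = 67.2.
Cumulative frequencies: 18, 42, 44, 69, 96.
Observation 67.2 falls in the class 300 – <350.
L = 300, CF = 44, f = 25, h = 50.
P70 = 300 + ((67.2 − 44)/25)·50 = 300 + 46.4 = 346.4.

346.40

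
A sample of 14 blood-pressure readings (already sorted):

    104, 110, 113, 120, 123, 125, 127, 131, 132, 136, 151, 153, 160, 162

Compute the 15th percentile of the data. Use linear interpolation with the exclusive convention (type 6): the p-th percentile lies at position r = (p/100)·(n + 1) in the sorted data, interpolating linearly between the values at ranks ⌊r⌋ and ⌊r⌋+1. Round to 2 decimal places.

n = 14.
r = (15/100)·(14 + 1) = 2.25.
Rank 2 is 110 and rank 3 is 113.
Interpolate: 110 + 0.25·(113 − 110) = 110 + 0.25·3 = 110.75.

110.75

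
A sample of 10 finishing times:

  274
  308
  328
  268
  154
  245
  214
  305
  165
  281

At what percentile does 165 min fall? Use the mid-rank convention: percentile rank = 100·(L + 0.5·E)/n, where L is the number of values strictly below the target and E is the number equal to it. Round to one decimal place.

Sorted: 154, 165, 214, 245, 268, 274, 281, 305, 308, 328.
Count below 165: L = 1; count equal: E = 1; n = 10.
Percentile rank = 100·(1 + 0.5·1)/10 = 100·1.5/10 = 15.

15.0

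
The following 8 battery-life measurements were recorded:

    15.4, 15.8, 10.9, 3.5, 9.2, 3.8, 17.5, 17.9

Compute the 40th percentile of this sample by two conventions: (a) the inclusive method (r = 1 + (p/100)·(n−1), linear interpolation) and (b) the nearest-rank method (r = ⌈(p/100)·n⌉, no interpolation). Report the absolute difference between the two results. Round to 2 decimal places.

Sorted: 3.5, 3.8, 9.2, 10.9, 15.4, 15.8, 17.5, 17.9.
n = 8.
(a) r = 3.8; between ranks 3 (9.2) and 4 (10.9): 10.56.
(b) the nearest-rank method: rank 4 → 10.9.
|10.56 − 10.9| = 0.34.

0.34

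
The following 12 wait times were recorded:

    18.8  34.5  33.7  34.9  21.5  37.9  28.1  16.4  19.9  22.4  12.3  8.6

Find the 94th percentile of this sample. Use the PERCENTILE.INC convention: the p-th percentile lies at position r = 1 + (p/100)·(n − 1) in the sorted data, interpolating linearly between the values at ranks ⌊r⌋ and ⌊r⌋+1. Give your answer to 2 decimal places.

35.92

Sorted: 8.6, 12.3, 16.4, 18.8, 19.9, 21.5, 22.4, 28.1, 33.7, 34.5, 34.9, 37.9.
n = 12.
r = 1 + (94/100)·(12 − 1) = 1 + 10.34 = 11.34.
Rank 11 is 34.9 and rank 12 is 37.9.
Interpolate: 34.9 + 0.34·(37.9 − 34.9) = 34.9 + 0.34·3 = 35.92.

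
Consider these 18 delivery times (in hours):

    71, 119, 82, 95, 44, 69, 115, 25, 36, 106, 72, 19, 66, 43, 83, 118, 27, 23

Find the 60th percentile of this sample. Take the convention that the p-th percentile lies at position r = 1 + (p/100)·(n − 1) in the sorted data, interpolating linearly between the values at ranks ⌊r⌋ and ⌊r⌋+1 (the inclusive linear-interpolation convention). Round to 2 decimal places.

74.00

Sorted: 19, 23, 25, 27, 36, 43, 44, 66, 69, 71, 72, 82, 83, 95, 106, 115, 118, 119.
n = 18.
r = 1 + (60/100)·(18 − 1) = 1 + 10.2 = 11.2.
Rank 11 is 72 and rank 12 is 82.
Interpolate: 72 + 0.2·(82 − 72) = 72 + 0.2·10 = 74.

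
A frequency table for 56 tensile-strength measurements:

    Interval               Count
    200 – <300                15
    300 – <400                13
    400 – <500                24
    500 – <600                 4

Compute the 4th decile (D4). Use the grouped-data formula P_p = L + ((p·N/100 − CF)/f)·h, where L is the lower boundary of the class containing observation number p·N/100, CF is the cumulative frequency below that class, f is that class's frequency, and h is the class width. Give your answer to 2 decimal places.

N = 56; target position k = 40/100 · 56 = 22.4.
Cumulative frequencies: 15, 28, 52, 56.
Observation 22.4 falls in the class 300 – <400.
L = 300, CF = 15, f = 13, h = 100.
P40 = 300 + ((22.4 − 15)/13)·100 = 300 + 56.9231 = 356.923.

356.92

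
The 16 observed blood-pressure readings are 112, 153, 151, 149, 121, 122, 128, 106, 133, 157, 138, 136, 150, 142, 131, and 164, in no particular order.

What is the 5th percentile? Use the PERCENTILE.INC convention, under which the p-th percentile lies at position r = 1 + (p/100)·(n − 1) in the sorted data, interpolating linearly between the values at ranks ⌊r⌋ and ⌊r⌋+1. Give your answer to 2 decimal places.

Sorted: 106, 112, 121, 122, 128, 131, 133, 136, 138, 142, 149, 150, 151, 153, 157, 164.
n = 16.
r = 1 + (5/100)·(16 − 1) = 1 + 0.75 = 1.75.
Rank 1 is 106 and rank 2 is 112.
Interpolate: 106 + 0.75·(112 − 106) = 106 + 0.75·6 = 110.5.

110.50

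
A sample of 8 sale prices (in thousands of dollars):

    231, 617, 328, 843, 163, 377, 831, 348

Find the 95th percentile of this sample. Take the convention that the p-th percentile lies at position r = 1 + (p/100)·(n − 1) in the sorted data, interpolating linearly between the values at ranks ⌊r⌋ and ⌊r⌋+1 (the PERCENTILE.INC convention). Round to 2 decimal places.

Sorted: 163, 231, 328, 348, 377, 617, 831, 843.
n = 8.
r = 1 + (95/100)·(8 − 1) = 1 + 6.65 = 7.65.
Rank 7 is 831 and rank 8 is 843.
Interpolate: 831 + 0.65·(843 − 831) = 831 + 0.65·12 = 838.8.

838.80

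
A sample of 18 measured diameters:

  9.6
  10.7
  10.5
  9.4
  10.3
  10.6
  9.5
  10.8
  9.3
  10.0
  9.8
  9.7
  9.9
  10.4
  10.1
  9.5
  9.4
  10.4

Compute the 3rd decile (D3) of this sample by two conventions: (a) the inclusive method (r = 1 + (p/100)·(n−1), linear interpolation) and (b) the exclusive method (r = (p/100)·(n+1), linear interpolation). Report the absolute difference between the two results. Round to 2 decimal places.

Sorted: 9.3, 9.4, 9.4, 9.5, 9.5, 9.6, 9.7, 9.8, 9.9, 10.0, 10.1, 10.3, 10.4, 10.4, 10.5, 10.6, 10.7, 10.8.
n = 18.
(a) r = 6.1; between ranks 6 (9.6) and 7 (9.7): 9.61.
(b) r = 5.7; between ranks 5 (9.5) and 6 (9.6): 9.57.
|9.61 − 9.57| = 0.04.

0.04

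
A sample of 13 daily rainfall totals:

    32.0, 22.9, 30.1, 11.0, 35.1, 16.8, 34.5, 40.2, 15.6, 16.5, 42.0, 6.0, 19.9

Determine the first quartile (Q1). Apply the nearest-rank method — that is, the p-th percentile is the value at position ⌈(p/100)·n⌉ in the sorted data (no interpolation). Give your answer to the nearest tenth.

Sorted: 6.0, 11.0, 15.6, 16.5, 16.8, 19.9, 22.9, 30.1, 32.0, 34.5, 35.1, 40.2, 42.0.
n = 13.
Position = ⌈25/100 · 13⌉ = ⌈3.25⌉ = 4.
The value at rank 4 is 16.5.

16.5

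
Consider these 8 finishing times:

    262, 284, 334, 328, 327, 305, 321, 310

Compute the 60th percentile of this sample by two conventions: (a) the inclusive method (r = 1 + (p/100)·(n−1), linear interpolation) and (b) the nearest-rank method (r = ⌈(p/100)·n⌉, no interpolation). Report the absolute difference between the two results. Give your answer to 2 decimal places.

1.20

Sorted: 262, 284, 305, 310, 321, 327, 328, 334.
n = 8.
(a) r = 5.2; between ranks 5 (321) and 6 (327): 322.2.
(b) the nearest-rank method: rank 5 → 321.
|322.2 − 321| = 1.2.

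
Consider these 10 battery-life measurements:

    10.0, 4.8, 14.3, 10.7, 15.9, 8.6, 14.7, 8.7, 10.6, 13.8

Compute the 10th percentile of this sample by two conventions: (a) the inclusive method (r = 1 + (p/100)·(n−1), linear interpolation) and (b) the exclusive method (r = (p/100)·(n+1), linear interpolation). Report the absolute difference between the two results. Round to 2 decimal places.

Sorted: 4.8, 8.6, 8.7, 10.0, 10.6, 10.7, 13.8, 14.3, 14.7, 15.9.
n = 10.
(a) r = 1.9; between ranks 1 (4.8) and 2 (8.6): 8.22.
(b) r = 1.1; between ranks 1 (4.8) and 2 (8.6): 5.18.
|8.22 − 5.18| = 3.04.

3.04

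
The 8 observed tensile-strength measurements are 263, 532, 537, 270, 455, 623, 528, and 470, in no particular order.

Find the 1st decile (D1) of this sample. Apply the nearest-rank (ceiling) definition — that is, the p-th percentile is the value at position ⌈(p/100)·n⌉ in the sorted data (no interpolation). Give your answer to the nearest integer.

Sorted: 263, 270, 455, 470, 528, 532, 537, 623.
n = 8.
Position = ⌈10/100 · 8⌉ = ⌈0.8⌉ = 1.
The value at rank 1 is 263.

263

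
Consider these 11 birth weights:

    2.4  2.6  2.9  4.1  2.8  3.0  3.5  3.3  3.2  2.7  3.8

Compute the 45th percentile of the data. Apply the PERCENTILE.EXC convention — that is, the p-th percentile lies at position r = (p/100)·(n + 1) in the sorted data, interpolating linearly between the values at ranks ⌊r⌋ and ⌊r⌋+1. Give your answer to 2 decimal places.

2.94

Sorted: 2.4, 2.6, 2.7, 2.8, 2.9, 3.0, 3.2, 3.3, 3.5, 3.8, 4.1.
n = 11.
r = (45/100)·(11 + 1) = 5.4.
Rank 5 is 2.9 and rank 6 is 3.0.
Interpolate: 2.9 + 0.4·(3.0 − 2.9) = 2.9 + 0.4·0.1 = 2.94.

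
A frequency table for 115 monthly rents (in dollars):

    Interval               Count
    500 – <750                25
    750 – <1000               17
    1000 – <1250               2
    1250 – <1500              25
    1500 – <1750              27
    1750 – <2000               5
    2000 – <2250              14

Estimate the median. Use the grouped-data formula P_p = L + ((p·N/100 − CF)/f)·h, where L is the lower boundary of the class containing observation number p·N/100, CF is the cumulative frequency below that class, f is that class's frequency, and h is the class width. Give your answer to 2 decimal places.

1385.00

N = 115; target position k = 50/100 · 115 = 57.5.
Cumulative frequencies: 25, 42, 44, 69, 96, 101, 115.
Observation 57.5 falls in the class 1250 – <1500.
L = 1250, CF = 44, f = 25, h = 250.
P50 = 1250 + ((57.5 − 44)/25)·250 = 1250 + 135 = 1385.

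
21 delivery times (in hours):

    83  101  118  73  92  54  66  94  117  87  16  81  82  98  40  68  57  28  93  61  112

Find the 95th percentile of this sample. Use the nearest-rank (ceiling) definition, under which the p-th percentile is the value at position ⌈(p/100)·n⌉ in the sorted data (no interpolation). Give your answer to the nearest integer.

Sorted: 16, 28, 40, 54, 57, 61, 66, 68, 73, 81, 82, 83, 87, 92, 93, 94, 98, 101, 112, 117, 118.
n = 21.
Position = ⌈95/100 · 21⌉ = ⌈19.95⌉ = 20.
The value at rank 20 is 117.

117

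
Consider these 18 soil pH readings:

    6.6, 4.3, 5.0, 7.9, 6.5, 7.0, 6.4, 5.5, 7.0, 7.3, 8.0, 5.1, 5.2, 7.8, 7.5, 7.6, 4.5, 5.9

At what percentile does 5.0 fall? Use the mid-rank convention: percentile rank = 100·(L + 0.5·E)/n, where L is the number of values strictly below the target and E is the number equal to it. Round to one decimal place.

Sorted: 4.3, 4.5, 5.0, 5.1, 5.2, 5.5, 5.9, 6.4, 6.5, 6.6, 7.0, 7.0, 7.3, 7.5, 7.6, 7.8, 7.9, 8.0.
Count below 5.0: L = 2; count equal: E = 1; n = 18.
Percentile rank = 100·(2 + 0.5·1)/18 = 100·2.5/18 = 13.89.

13.9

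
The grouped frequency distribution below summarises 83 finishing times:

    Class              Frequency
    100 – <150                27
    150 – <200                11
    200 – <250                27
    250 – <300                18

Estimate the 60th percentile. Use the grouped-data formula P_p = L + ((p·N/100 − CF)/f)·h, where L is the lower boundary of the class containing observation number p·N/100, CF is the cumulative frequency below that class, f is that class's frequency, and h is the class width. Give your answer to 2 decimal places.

221.85

N = 83; target position k = 60/100 · 83 = 49.8.
Cumulative frequencies: 27, 38, 65, 83.
Observation 49.8 falls in the class 200 – <250.
L = 200, CF = 38, f = 27, h = 50.
P60 = 200 + ((49.8 − 38)/27)·50 = 200 + 21.8519 = 221.852.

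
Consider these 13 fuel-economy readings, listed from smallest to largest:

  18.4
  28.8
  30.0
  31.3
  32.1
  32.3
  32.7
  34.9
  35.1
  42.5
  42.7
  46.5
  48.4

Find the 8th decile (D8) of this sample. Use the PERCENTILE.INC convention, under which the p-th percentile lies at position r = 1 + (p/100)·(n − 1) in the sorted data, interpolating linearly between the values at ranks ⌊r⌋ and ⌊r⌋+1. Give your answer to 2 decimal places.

n = 13.
r = 1 + (80/100)·(13 − 1) = 1 + 9.6 = 10.6.
Rank 10 is 42.5 and rank 11 is 42.7.
Interpolate: 42.5 + 0.6·(42.7 − 42.5) = 42.5 + 0.6·0.2 = 42.62.

42.62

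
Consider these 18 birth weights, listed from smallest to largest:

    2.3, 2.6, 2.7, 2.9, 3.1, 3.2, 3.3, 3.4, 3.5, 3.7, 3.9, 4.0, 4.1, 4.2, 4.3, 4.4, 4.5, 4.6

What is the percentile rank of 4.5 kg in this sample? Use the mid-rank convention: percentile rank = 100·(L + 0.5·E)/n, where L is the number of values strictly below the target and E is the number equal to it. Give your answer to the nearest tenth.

Count below 4.5: L = 16; count equal: E = 1; n = 18.
Percentile rank = 100·(16 + 0.5·1)/18 = 100·16.5/18 = 91.67.

91.7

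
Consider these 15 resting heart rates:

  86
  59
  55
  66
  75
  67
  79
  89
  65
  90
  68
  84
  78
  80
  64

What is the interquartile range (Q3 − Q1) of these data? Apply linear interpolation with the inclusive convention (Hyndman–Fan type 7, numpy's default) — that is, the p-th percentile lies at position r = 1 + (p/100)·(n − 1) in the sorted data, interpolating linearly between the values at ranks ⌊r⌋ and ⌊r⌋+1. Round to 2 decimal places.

Sorted: 55, 59, 64, 65, 66, 67, 68, 75, 78, 79, 80, 84, 86, 89, 90.
n = 15.
P25: r = 4.5; ranks 4–5 are 65, 66; interpolating gives 65.5.
P75: r = 11.5; ranks 11–12 are 80, 84; interpolating gives 82.
Difference: 82 − 65.5 = 16.5.

16.50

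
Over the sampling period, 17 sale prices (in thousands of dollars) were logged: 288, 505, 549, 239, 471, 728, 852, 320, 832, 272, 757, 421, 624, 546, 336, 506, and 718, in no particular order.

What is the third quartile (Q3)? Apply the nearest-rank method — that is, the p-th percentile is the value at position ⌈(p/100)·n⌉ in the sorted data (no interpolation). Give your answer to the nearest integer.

Sorted: 239, 272, 288, 320, 336, 421, 471, 505, 506, 546, 549, 624, 718, 728, 757, 832, 852.
n = 17.
Position = ⌈75/100 · 17⌉ = ⌈12.75⌉ = 13.
The value at rank 13 is 718.

718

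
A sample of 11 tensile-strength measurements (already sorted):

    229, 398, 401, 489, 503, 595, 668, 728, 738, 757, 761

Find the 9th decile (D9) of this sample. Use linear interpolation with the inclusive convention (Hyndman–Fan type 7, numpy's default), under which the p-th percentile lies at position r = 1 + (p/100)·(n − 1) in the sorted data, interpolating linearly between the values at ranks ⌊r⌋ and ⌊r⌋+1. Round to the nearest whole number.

n = 11.
r = 1 + (90/100)·(11 − 1) = 1 + 9 = 10.
r is an integer, so P90 is the value at rank 10: 757.

757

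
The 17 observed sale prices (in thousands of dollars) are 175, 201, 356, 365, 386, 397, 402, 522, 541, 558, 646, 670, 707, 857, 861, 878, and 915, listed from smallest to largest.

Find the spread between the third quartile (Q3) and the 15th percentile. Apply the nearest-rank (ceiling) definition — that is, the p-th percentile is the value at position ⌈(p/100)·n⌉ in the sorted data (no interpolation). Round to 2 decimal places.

n = 17.
P15: rank ⌈15/100·17⌉ = 3 → 356.
P75: rank ⌈75/100·17⌉ = 13 → 707.
Difference: 707 − 356 = 351.

351.00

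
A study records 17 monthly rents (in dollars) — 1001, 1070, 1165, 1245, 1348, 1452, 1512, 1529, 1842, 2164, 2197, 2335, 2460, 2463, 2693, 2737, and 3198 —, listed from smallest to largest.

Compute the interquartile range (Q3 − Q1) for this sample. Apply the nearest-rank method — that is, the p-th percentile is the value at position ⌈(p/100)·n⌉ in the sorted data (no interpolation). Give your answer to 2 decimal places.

1112.00

n = 17.
P25: rank ⌈25/100·17⌉ = 5 → 1348.
P75: rank ⌈75/100·17⌉ = 13 → 2460.
Difference: 2460 − 1348 = 1112.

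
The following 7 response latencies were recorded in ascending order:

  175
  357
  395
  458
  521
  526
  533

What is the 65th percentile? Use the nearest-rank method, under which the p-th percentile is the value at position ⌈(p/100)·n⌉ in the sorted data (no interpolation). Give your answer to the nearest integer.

521

n = 7.
Position = ⌈65/100 · 7⌉ = ⌈4.55⌉ = 5.
The value at rank 5 is 521.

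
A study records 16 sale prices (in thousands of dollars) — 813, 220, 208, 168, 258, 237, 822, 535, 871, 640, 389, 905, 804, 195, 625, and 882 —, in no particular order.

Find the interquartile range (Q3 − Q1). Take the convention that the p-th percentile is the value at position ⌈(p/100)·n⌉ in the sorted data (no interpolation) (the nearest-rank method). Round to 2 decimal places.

593.00

Sorted: 168, 195, 208, 220, 237, 258, 389, 535, 625, 640, 804, 813, 822, 871, 882, 905.
n = 16.
P25: rank ⌈25/100·16⌉ = 4 → 220.
P75: rank ⌈75/100·16⌉ = 12 → 813.
Difference: 813 − 220 = 593.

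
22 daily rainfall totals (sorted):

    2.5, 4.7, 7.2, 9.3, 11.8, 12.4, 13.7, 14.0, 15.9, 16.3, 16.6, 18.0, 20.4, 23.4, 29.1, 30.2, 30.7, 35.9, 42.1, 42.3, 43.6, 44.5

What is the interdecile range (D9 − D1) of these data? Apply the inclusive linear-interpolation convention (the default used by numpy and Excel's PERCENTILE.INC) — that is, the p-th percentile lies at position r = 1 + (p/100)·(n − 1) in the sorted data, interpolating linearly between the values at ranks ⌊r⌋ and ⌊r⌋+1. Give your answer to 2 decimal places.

n = 22.
P10: r = 3.1; ranks 3–4 are 7.2, 9.3; interpolating gives 7.41.
P90: r = 19.9; ranks 19–20 are 42.1, 42.3; interpolating gives 42.28.
Difference: 42.28 − 7.41 = 34.87.

34.87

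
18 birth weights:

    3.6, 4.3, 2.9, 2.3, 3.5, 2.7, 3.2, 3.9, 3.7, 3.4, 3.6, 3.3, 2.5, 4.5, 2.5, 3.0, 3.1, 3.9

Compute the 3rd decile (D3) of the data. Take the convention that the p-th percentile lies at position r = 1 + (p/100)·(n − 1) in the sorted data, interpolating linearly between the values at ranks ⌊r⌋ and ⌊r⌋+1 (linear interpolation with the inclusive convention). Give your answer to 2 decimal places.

3.01

Sorted: 2.3, 2.5, 2.5, 2.7, 2.9, 3.0, 3.1, 3.2, 3.3, 3.4, 3.5, 3.6, 3.6, 3.7, 3.9, 3.9, 4.3, 4.5.
n = 18.
r = 1 + (30/100)·(18 − 1) = 1 + 5.1 = 6.1.
Rank 6 is 3.0 and rank 7 is 3.1.
Interpolate: 3.0 + 0.1·(3.1 − 3.0) = 3.0 + 0.1·0.1 = 3.01.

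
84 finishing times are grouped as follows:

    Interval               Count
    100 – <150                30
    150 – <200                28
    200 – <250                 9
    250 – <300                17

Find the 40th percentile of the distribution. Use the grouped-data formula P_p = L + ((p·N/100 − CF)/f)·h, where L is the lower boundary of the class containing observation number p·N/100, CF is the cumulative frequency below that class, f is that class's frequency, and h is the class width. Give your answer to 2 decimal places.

156.43

N = 84; target position k = 40/100 · 84 = 33.6.
Cumulative frequencies: 30, 58, 67, 84.
Observation 33.6 falls in the class 150 – <200.
L = 150, CF = 30, f = 28, h = 50.
P40 = 150 + ((33.6 − 30)/28)·50 = 150 + 6.42857 = 156.429.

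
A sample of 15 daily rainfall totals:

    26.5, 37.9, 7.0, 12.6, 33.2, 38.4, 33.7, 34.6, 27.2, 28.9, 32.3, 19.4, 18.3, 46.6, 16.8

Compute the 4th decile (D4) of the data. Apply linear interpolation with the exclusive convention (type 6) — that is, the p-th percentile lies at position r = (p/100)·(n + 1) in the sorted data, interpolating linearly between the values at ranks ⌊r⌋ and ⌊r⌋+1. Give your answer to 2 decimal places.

26.78

Sorted: 7.0, 12.6, 16.8, 18.3, 19.4, 26.5, 27.2, 28.9, 32.3, 33.2, 33.7, 34.6, 37.9, 38.4, 46.6.
n = 15.
r = (40/100)·(15 + 1) = 6.4.
Rank 6 is 26.5 and rank 7 is 27.2.
Interpolate: 26.5 + 0.4·(27.2 − 26.5) = 26.5 + 0.4·0.7 = 26.78.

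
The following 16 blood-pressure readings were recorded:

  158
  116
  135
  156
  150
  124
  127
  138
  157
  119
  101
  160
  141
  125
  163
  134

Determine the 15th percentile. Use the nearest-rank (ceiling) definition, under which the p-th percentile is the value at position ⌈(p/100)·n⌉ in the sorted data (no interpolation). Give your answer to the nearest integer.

119

Sorted: 101, 116, 119, 124, 125, 127, 134, 135, 138, 141, 150, 156, 157, 158, 160, 163.
n = 16.
Position = ⌈15/100 · 16⌉ = ⌈2.4⌉ = 3.
The value at rank 3 is 119.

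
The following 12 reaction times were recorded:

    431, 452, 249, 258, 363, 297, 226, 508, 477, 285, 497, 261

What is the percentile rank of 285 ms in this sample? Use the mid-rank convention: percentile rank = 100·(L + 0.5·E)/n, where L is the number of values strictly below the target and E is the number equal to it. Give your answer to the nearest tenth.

37.5

Sorted: 226, 249, 258, 261, 285, 297, 363, 431, 452, 477, 497, 508.
Count below 285: L = 4; count equal: E = 1; n = 12.
Percentile rank = 100·(4 + 0.5·1)/12 = 100·4.5/12 = 37.5.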